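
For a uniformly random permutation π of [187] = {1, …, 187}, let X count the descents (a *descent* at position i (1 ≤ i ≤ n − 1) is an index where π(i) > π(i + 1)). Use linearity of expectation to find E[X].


Write X = Σ X_I over i = 1, …, 186, with X_I the indicator of one descent.
There are 186 indicators.
For each fixed i, the pair (π(i), π(i+1)) is a uniformly random ordered pair of distinct values from {1, …, 187}; by symmetry P[π(i) > π(i+1)] = 1/2.
By linearity: E[X] = 186 · (1/2) = (187 − 1) · (1/2) = 93 ≈ 93.00000.

E[X] = 93 = 93.00000.


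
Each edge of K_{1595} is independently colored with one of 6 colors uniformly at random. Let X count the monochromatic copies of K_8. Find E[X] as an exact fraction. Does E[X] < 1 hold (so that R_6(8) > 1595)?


E[X] = C(1595, 8) · 6^{1 − 28} = 1020772636343363633895 · 6^{−27} = 1020772636343363633895/1023490369077469249536.
As a reduced fraction: E[X] = 113419181815929292655/113721152119718805504 ≈ 0.997345.
Is E[X] < 1? YES.
Since E[X] < 1, there exists a 6-coloring of K_{1595} with no monochromatic K_8; hence R_6(8) > 1595.

E[X] = 113419181815929292655/113721152119718805504 ≈ 0.997345; E[X] < 1, so R_6(8) > 1595.


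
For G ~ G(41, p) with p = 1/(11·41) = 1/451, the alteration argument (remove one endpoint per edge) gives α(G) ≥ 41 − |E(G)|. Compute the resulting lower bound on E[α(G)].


E[|E(G)|] = C(41, 2)·p = 820 · (1/451) = 20/11.
E[α(G)] ≥ n − E[|E(G)|] = 41 − 20/11 = 431/11.
Numerically: ≈ 39.18182.
(This is only a lower bound; the true E[α(G)] may be larger.)

E[α(G)] ≥ 431/11 ≈ 39.18182.


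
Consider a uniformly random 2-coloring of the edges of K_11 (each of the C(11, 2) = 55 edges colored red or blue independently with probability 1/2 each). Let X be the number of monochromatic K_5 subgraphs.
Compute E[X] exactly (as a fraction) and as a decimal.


Let X = Σ_S X_S over the C(11, 5) = 462 subsets S of size 5, where X_S = 1 if the K_5 on S is monochromatic.
For a fixed S, the K_5 on S has C(5, 2) = 10 edges. P[all 10 edges red] = (1/2)^10, and likewise for blue, so P[monochromatic] = 2·(1/2)^10 = 2^{1 − 10} = 1/512.
By linearity of expectation: E[X] = C(11, 5) · 2^{1 − 10} = 462 · 1/512 = 231/256.
Numerically: E[X] ≈ 0.9023.

E[X] = C(11,5)·2^(1−C(5,2)) = 231/256 ≈ 0.9023.


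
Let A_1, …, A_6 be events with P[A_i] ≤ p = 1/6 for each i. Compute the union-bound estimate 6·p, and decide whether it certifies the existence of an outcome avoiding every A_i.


Union bound: P[∪_{i=1}^{6} A_i] ≤ Σ_i P[A_i] ≤ 6·p = 6·(1/6) = 1.
Numerically: 1 ≈ 1.0000000.
Is 1 < 1? NO.
Since the bound 1 is ≥ 1, the union bound is uninformative here; it does NOT by itself certify existence.

6·p = 1 ≈ 1.0000000; existence NOT certified by the union bound.


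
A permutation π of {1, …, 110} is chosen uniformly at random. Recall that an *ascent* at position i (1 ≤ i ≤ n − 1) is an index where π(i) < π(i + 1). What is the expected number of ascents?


Write X = Σ X_I over i = 1, …, 109, with X_I the indicator of one ascent.
There are 109 indicators.
For each fixed i, the pair (π(i), π(i+1)) is a uniformly random ordered pair of distinct values from {1, …, 110}; by symmetry P[π(i) < π(i+1)] = 1/2.
By linearity: E[X] = 109 · (1/2) = (110 − 1) · (1/2) = 109/2 ≈ 54.500.

E[X] = 109/2 = 54.500.


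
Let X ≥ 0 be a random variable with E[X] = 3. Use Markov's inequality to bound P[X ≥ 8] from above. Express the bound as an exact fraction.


μ = E[X] = 3, a = 8.
Markov: P[X ≥ 8] ≤ μ/a = (3)/8 = 3/8.
Numerically: ≈ 0.375000.
(Since a = 8 > μ = 3.000000, the bound 3/8 is < 1 and informative.)

P[X ≥ 8] ≤ 3/8 ≈ 0.375000.


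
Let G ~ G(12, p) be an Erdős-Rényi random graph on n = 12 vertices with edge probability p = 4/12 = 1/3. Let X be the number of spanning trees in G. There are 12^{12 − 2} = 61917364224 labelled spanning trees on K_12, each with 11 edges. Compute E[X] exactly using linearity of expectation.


K_12 has 12^{12 − 2} = 61917364224 labelled spanning trees.
For each such spanning tree H, let X_H = 1 if all 11 edges of H are present in G. Then P[X_H = 1] = p^{11} = (1/3)^{11} = 1/177147.
By linearity: E[X] = Σ_H E[X_H] = 61917364224 · p^{11} = 61917364224 · 1/177147 = 1048576/3.
Numerically: E[X] ≈ 349525.

E[X] = 61917364224 · (1/3)^{11} = 1048576/3 ≈ 349525.


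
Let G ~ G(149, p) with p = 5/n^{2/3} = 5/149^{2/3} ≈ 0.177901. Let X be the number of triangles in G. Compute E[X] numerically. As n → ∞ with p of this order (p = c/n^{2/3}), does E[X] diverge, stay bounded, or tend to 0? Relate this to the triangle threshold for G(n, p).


Number of potential triangles: C(149, 3) = 540274.
Each occurs with probability p³ ≈ (0.177901)³ ≈ 5.63037701e-03.
By linearity: E[X] = C(149, 3)·p³ ≈ 540274 · 5.63037701e-03 ≈ 3041.946309.
Since α = 2/3 < 1, p = c/n^{2/3} ≫ 1/n is above the triangle threshold p ~ 1/n. Asymptotically E[X] ~ (c³/6)·n^{3(1−α)} = (5³/6)·n^{1} → ∞; triangles are abundant w.h.p.

E[X] ≈ 3041.946309; in regime p = Θ(1/n^{2/3}) E[X] diverges (above the triangle threshold p ~ 1/n).


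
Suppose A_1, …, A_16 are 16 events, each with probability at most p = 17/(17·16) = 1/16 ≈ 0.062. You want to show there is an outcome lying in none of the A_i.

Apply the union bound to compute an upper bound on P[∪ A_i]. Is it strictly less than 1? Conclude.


Union bound: P[∪_{i=1}^{16} A_i] ≤ Σ_i P[A_i] ≤ 16·p = 16·(1/16) = 1.
Numerically: 1 ≈ 1.000.
Is 1 < 1? NO.
Since the bound 1 is ≥ 1, the union bound is uninformative here; it does NOT by itself certify existence.

16·p = 1 ≈ 1.000; existence NOT certified by the union bound.


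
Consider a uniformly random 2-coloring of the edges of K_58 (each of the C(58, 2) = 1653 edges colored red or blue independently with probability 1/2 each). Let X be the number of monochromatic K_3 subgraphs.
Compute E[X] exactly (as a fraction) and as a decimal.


Let X = Σ_S X_S over the C(58, 3) = 30856 subsets S of size 3, where X_S = 1 if the K_3 on S is monochromatic.
For a fixed S, the K_3 on S has C(3, 2) = 3 edges. P[all 3 edges red] = (1/2)^3, and likewise for blue, so P[monochromatic] = 2·(1/2)^3 = 2^{1 − 3} = 1/4.
By linearity of expectation: E[X] = C(58, 3) · 2^{1 − 3} = 30856 · 1/4 = 7714.
Numerically: E[X] ≈ 7714.000000.

E[X] = C(58,3)·2^(1−C(3,2)) = 7714 ≈ 7714.000000.


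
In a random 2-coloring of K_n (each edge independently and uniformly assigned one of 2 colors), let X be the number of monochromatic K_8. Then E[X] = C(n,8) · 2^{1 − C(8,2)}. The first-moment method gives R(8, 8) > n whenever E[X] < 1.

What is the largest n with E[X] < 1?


We need C(n, 8) · 2^{1 − 28} < 1, i.e. C(n, 8) < 2^{28 − 1} = 134217728.
Check values of n near the boundary:
  n = 40: C(40, 8) = 76904685; 76904685 < 134217728? YES
  n = 41: C(41, 8) = 95548245; 95548245 < 134217728? YES
  n = 42: C(42, 8) = 118030185; 118030185 < 134217728? YES
  n = 43: C(43, 8) = 145008513; 145008513 < 134217728? NO
  n = 44: C(44, 8) = 177232627; 177232627 < 134217728? NO
  n = 45: C(45, 8) = 215553195; 215553195 < 134217728? NO
The largest n with C(n, 8) < 134217728 is n = 42 (where E[X] = 118030185/134217728 ≈ 0.87939). Hence R(8, 8) > 42, i.e. R(8, 8) ≥ 43.

Largest n = 42; hence R(8, 8) > 42.


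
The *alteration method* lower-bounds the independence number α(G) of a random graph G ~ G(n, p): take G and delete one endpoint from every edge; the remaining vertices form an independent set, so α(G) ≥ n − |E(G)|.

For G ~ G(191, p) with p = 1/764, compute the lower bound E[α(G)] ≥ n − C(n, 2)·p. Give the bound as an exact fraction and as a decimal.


E[|E(G)|] = C(191, 2)·p = 18145 · (1/764) = 95/4.
E[α(G)] ≥ n − E[|E(G)|] = 191 − 95/4 = 669/4.
Numerically: ≈ 167.2500.
(This is only a lower bound; the true E[α(G)] may be larger.)

E[α(G)] ≥ 669/4 ≈ 167.2500.


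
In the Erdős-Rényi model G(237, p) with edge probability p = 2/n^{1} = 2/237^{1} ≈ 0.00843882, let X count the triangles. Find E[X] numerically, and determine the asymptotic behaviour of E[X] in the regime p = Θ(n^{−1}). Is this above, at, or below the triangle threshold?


Number of potential triangles: C(237, 3) = 2190670.
Each occurs with probability p³ ≈ (0.00843882)³ ≈ 6.00959146e-07.
By linearity: E[X] = C(237, 3)·p³ ≈ 2190670 · 6.00959146e-07 ≈ 1.316503.
Here α = 1, so p = 2/n is exactly at the triangle threshold p ~ 1/n. Asymptotically E[X] → c³/6 = 2³/6 = 4/3 ≈ 1.333333, a bounded constant. In this regime the triangle count is asymptotically Poisson(c³/6).

E[X] ≈ 1.316503; in regime p = Θ(1/n^{1}) E[X] stays bounded (at the triangle threshold p ~ 1/n).


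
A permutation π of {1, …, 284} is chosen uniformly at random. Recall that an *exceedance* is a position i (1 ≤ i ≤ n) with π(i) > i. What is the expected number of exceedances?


Write X = Σ_{i=1}^{284} X_i, where X_i = 1_{π(i) > i}.
For each fixed i, π(i) is uniform over {1, …, 284} (marginal of a uniform permutation), so P[π(i) > i] = (n − i)/n. Summing: Σ_{i=1}^{284} (n − i)/n = (0 + 1 + … + 283)/284 = 284(284 − 1)/(2·284) = (284 − 1)/2.
Hence E[X] = Σ_{i=1}^{284} (284 − i)/284 = 283/2 ≈ 141.500.

E[X] = 283/2 = 141.500.


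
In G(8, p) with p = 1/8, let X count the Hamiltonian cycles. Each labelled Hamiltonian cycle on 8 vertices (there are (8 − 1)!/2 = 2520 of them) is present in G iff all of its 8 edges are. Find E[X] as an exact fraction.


K_8 has (8 − 1)!/2 = 2520 labelled Hamiltonian cycles.
For each such Hamiltonian cycle H, let X_H = 1 if all 8 edges of H are present in G. Then P[X_H = 1] = p^{8} = (1/8)^{8} = 1/16777216.
By linearity of expectation: E[X] = Σ_H E[X_H] = 2520 · p^{8} = 2520 · 1/16777216 = 315/2097152.
Numerically: E[X] ≈ 0.00015.

E[X] = 2520 · (1/8)^{8} = 315/2097152 ≈ 0.00015.


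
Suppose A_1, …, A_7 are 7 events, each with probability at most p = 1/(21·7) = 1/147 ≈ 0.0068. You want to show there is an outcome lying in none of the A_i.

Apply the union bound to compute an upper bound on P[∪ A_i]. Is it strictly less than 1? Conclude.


Union bound: P[∪_{i=1}^{7} A_i] ≤ Σ_i P[A_i] ≤ 7·p = 7·(1/147) = 1/21.
Numerically: 1/21 ≈ 0.0476.
Is 1/21 < 1? YES.
Since P[∪ A_i] ≤ 1/21 < 1, the complement has P[∩ A_i^c] ≥ 1 − 1/21 = 20/21 > 0, so some outcome avoids every A_i.

7·p = 1/21 ≈ 0.0476; existence CERTIFIED by the union bound.


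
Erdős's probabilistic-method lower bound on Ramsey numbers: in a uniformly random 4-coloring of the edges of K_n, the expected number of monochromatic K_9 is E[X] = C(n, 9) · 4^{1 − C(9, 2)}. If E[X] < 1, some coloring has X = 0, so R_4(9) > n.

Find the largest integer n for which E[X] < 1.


We need C(n, 9) · 4^{1 − 36} < 1, i.e. C(n, 9) < 4^{36 − 1} = 1180591620717411303424.
Check values of n near the boundary:
  n = 913: C(913, 9) = 1167605542753639808390; 1167605542753639808390 < 1180591620717411303424? YES
  n = 914: C(914, 9) = 1179217089587653905932; 1179217089587653905932 < 1180591620717411303424? YES
  n = 915: C(915, 9) = 1190931166636537885130; 1190931166636537885130 < 1180591620717411303424? NO
The largest n with C(n, 9) < 1180591620717411303424 is n = 914 (where E[X] = 294804272396913476483/295147905179352825856 ≈ 0.99884). Hence R_4(9) > 914, i.e. R_4(9) ≥ 915.

Largest n = 914; hence R_4(9) > 914.


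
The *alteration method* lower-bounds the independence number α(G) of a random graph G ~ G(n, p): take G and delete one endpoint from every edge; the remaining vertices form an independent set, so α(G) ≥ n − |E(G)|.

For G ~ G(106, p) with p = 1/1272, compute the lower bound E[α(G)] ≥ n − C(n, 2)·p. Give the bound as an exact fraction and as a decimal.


E[|E(G)|] = C(106, 2)·p = 5565 · (1/1272) = 35/8.
E[α(G)] ≥ n − E[|E(G)|] = 106 − 35/8 = 813/8.
Numerically: ≈ 101.625.
(This is only a lower bound; the true E[α(G)] may be larger.)

E[α(G)] ≥ 813/8 ≈ 101.625.


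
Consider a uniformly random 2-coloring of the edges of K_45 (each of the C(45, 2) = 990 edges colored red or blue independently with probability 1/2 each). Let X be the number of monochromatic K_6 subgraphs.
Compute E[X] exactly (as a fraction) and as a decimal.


Let X = Σ_S X_S over the C(45, 6) = 8145060 subsets S of size 6, where X_S = 1 if the K_6 on S is monochromatic.
For a fixed S, the K_6 on S has C(6, 2) = 15 edges. P[all 15 edges red] = (1/2)^15, and likewise for blue, so P[monochromatic] = 2·(1/2)^15 = 2^{1 − 15} = 1/16384.
Summing: E[X] = C(45, 6) · 2^{1 − 15} = 8145060 · 1/16384 = 2036265/4096.
Numerically: E[X] ≈ 497.1350.

E[X] = C(45,6)·2^(1−C(6,2)) = 2036265/4096 ≈ 497.1350.


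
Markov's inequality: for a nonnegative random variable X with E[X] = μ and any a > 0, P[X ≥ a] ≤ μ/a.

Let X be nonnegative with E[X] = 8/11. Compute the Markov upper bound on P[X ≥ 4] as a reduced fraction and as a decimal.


μ = E[X] = 8/11, a = 4.
Markov: P[X ≥ 4] ≤ μ/a = (8/11)/4 = 2/11.
Numerically: ≈ 0.181818.
(Since a = 4 > μ = 0.727273, the bound 2/11 is < 1 and informative.)

P[X ≥ 4] ≤ 2/11 ≈ 0.181818.


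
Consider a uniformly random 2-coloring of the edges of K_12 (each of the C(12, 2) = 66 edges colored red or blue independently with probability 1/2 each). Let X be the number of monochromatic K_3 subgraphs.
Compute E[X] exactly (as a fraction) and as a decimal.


Let X = Σ_S X_S over the C(12, 3) = 220 subsets S of size 3, where X_S = 1 if the K_3 on S is monochromatic.
For a fixed S, the K_3 on S has C(3, 2) = 3 edges. P[all 3 edges red] = (1/2)^3, and likewise for blue, so P[monochromatic] = 2·(1/2)^3 = 2^{1 − 3} = 1/4.
By linearity: E[X] = C(12, 3) · 2^{1 − 3} = 220 · 1/4 = 55.
Numerically: E[X] ≈ 55.00000.

E[X] = C(12,3)·2^(1−C(3,2)) = 55 ≈ 55.00000.


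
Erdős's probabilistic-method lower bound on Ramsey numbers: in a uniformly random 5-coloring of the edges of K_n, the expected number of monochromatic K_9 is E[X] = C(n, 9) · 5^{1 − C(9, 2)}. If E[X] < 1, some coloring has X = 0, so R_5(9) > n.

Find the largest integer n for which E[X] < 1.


We need C(n, 9) · 5^{1 − 36} < 1, i.e. C(n, 9) < 5^{36 − 1} = 2910383045673370361328125.
Check values of n near the boundary:
  n = 2170: C(2170, 9) = 2891746779868845075610510; 2891746779868845075610510 < 2910383045673370361328125? YES
  n = 2171: C(2171, 9) = 2903784578674959601827205; 2903784578674959601827205 < 2910383045673370361328125? YES
  n = 2172: C(2172, 9) = 2915866900084148060642020; 2915866900084148060642020 < 2910383045673370361328125? NO
  n = 2173: C(2173, 9) = 2927993888115921319674265; 2927993888115921319674265 < 2910383045673370361328125? NO
  n = 2174: C(2174, 9) = 2940165687188920530702934; 2940165687188920530702934 < 2910383045673370361328125? NO
The largest n with C(n, 9) < 2910383045673370361328125 is n = 2171 (where E[X] = 580756915734991920365441/582076609134674072265625 ≈ 0.9977328). Hence R_5(9) > 2171, i.e. R_5(9) ≥ 2172.

Largest n = 2171; hence R_5(9) > 2171.


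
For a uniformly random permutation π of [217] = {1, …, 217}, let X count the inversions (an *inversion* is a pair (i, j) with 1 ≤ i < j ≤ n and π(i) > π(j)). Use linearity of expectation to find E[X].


Write X = Σ X_I over the C(217, 2) = 23436 pairs i < j, with X_I the indicator of one inversion.
There are 23436 indicators.
For each fixed pair i < j, the values π(i) and π(j) are two distinct elements of {1, …, 217} in uniformly random order; by symmetry P[π(i) > π(j)] = 1/2.
By linearity: E[X] = 23436 · (1/2) = C(217, 2) · (1/2) = 23436/2 = 11718 ≈ 11718.00000.

E[X] = 11718 = 11718.00000.


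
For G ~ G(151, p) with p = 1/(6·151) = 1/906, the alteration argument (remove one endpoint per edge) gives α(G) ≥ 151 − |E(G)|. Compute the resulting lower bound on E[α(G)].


E[|E(G)|] = C(151, 2)·p = 11325 · (1/906) = 25/2.
E[α(G)] ≥ n − E[|E(G)|] = 151 − 25/2 = 277/2.
Numerically: ≈ 138.500000.
(This is only a lower bound; the true E[α(G)] may be larger.)

E[α(G)] ≥ 277/2 ≈ 138.500000.


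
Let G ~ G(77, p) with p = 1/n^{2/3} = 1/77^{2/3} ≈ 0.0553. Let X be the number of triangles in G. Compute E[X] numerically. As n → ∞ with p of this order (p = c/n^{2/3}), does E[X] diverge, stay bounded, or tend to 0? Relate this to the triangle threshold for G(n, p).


Number of potential triangles: C(77, 3) = 73150.
Each occurs with probability p³ ≈ (0.0553)³ ≈ 1.68663e-04.
By linearity: E[X] = C(77, 3)·p³ ≈ 73150 · 1.68663e-04 ≈ 12.338.
Since α = 2/3 < 1, p = c/n^{2/3} ≫ 1/n is above the triangle threshold p ~ 1/n. Asymptotically E[X] ~ (c³/6)·n^{3(1−α)} = (1³/6)·n^{1} → ∞; triangles are abundant w.h.p.

E[X] ≈ 12.338; in regime p = Θ(1/n^{2/3}) E[X] diverges (above the triangle threshold p ~ 1/n).


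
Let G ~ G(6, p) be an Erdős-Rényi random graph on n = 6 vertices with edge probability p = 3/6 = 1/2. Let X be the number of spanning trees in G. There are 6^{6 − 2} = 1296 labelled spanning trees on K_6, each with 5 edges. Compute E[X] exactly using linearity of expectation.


K_6 has 6^{6 − 2} = 1296 labelled spanning trees.
For each such spanning tree H, let X_H = 1 if all 5 edges of H are present in G. Then P[X_H = 1] = p^{5} = (1/2)^{5} = 1/32.
By linearity: E[X] = Σ_H E[X_H] = 1296 · p^{5} = 1296 · 1/32 = 81/2.
Numerically: E[X] ≈ 40.5.

E[X] = 1296 · (1/2)^{5} = 81/2 ≈ 40.5.


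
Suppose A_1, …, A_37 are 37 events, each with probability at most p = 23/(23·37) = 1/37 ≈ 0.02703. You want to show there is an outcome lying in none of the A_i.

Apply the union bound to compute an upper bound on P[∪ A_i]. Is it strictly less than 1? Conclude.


Union bound: P[∪_{i=1}^{37} A_i] ≤ Σ_i P[A_i] ≤ 37·p = 37·(1/37) = 1.
Numerically: 1 ≈ 1.00000.
Is 1 < 1? NO.
Since the bound 1 is ≥ 1, the union bound is uninformative here; it does NOT by itself certify existence.

37·p = 1 ≈ 1.00000; existence NOT certified by the union bound.


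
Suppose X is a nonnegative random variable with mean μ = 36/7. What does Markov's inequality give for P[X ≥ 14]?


μ = E[X] = 36/7, a = 14.
Markov: P[X ≥ 14] ≤ μ/a = (36/7)/14 = 18/49.
Numerically: ≈ 0.367347.
(Since a = 14 > μ = 5.142857, the bound 18/49 is < 1 and informative.)

P[X ≥ 14] ≤ 18/49 ≈ 0.367347.


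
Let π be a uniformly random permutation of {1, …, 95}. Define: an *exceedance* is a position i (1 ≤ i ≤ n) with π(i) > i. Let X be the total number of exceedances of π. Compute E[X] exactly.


Write X = Σ_{i=1}^{95} X_i, where X_i = 1_{π(i) > i}.
For each fixed i, π(i) is uniform over {1, …, 95} (marginal of a uniform permutation), so P[π(i) > i] = (n − i)/n. Summing: Σ_{i=1}^{95} (n − i)/n = (0 + 1 + … + 94)/95 = 95(95 − 1)/(2·95) = (95 − 1)/2.
Hence E[X] = Σ_{i=1}^{95} (95 − i)/95 = 47 ≈ 47.000.

E[X] = 47 = 47.000.


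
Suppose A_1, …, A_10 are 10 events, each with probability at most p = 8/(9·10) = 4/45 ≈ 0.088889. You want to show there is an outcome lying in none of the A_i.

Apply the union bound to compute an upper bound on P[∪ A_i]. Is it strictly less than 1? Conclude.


Union bound: P[∪_{i=1}^{10} A_i] ≤ Σ_i P[A_i] ≤ 10·p = 10·(4/45) = 8/9.
Numerically: 8/9 ≈ 0.888889.
Is 8/9 < 1? YES.
Since P[∪ A_i] ≤ 8/9 < 1, the complement has P[∩ A_i^c] ≥ 1 − 8/9 = 1/9 > 0, so some outcome avoids every A_i.

10·p = 8/9 ≈ 0.888889; existence CERTIFIED by the union bound.


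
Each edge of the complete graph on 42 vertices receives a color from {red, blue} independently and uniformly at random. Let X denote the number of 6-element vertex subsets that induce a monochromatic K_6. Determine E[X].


Let X = Σ_S X_S over the C(42, 6) = 5245786 subsets S of size 6, where X_S = 1 if the K_6 on S is monochromatic.
For a fixed S, the K_6 on S has C(6, 2) = 15 edges. P[all 15 edges red] = (1/2)^15, and likewise for blue, so P[monochromatic] = 2·(1/2)^15 = 2^{1 − 15} = 1/16384.
Summing: E[X] = C(42, 6) · 2^{1 − 15} = 5245786 · 1/16384 = 2622893/8192.
Numerically: E[X] ≈ 320.177368.

E[X] = C(42,6)·2^(1−C(6,2)) = 2622893/8192 ≈ 320.177368.


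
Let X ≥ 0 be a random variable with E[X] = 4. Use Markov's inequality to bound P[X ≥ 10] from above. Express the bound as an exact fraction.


μ = E[X] = 4, a = 10.
Markov: P[X ≥ 10] ≤ μ/a = (4)/10 = 2/5.
Numerically: ≈ 0.40000.
(Since a = 10 > μ = 4.00000, the bound 2/5 is < 1 and informative.)

P[X ≥ 10] ≤ 2/5 ≈ 0.40000.


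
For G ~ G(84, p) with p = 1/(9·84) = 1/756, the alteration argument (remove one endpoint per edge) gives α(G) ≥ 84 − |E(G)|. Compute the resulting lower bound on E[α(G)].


E[|E(G)|] = C(84, 2)·p = 3486 · (1/756) = 83/18.
E[α(G)] ≥ n − E[|E(G)|] = 84 − 83/18 = 1429/18.
Numerically: ≈ 79.38889.
(This is only a lower bound; the true E[α(G)] may be larger.)

E[α(G)] ≥ 1429/18 ≈ 79.38889.


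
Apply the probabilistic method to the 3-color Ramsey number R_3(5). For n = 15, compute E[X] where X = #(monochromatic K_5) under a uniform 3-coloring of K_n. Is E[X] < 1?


E[X] = C(15, 5) · 3^{1 − 10} = 3003 · 3^{−9} = 3003/19683.
As a reduced fraction: E[X] = 1001/6561 ≈ 0.1525682.
Is E[X] < 1? YES.
Since E[X] < 1, there exists a 3-coloring of K_{15} with no monochromatic K_5; hence R_3(5) > 15.

E[X] = 1001/6561 ≈ 0.1525682; E[X] < 1, so R_3(5) > 15.


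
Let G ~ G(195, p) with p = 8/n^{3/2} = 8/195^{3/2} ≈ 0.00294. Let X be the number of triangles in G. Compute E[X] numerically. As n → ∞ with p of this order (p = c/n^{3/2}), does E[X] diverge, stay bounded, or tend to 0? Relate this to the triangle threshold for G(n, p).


Number of potential triangles: C(195, 3) = 1216865.
Each occurs with probability p³ ≈ (0.00294)³ ≈ 2.53580e-08.
By linearity: E[X] = C(195, 3)·p³ ≈ 1216865 · 2.53580e-08 ≈ 0.031.
Since α = 3/2 > 1, p = c/n^{3/2} = o(1/n) is below the triangle threshold p ~ 1/n. Asymptotically E[X] ~ (c³/6)·n^{3(1−α)} = (8³/6)·n^{-1.5} → 0, so by Markov's inequality G has no triangles w.h.p.

E[X] ≈ 0.031; in regime p = Θ(1/n^{3/2}) E[X] tends to 0 (below the triangle threshold p ~ 1/n).


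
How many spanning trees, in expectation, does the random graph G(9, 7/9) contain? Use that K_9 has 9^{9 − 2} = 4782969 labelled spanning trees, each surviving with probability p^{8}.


K_9 has 9^{9 − 2} = 4782969 labelled spanning trees.
For each such spanning tree H, let X_H = 1 if all 8 edges of H are present in G. Then P[X_H = 1] = p^{8} = (7/9)^{8} = 5764801/43046721.
By linearity of expectation: E[X] = Σ_H E[X_H] = 4782969 · p^{8} = 4782969 · 5764801/43046721 = 5764801/9.
Numerically: E[X] ≈ 640533.

E[X] = 4782969 · (7/9)^{8} = 5764801/9 ≈ 640533.


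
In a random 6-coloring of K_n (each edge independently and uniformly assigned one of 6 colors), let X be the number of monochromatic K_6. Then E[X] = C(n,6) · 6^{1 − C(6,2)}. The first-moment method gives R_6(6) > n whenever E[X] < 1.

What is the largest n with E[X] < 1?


We need C(n, 6) · 6^{1 − 15} < 1, i.e. C(n, 6) < 6^{15 − 1} = 78364164096.
Check values of n near the boundary:
  n = 192: C(192, 6) = 64300886496; 64300886496 < 78364164096? YES
  n = 193: C(193, 6) = 66364016544; 66364016544 < 78364164096? YES
  n = 194: C(194, 6) = 68482017072; 68482017072 < 78364164096? YES
  n = 195: C(195, 6) = 70656049360; 70656049360 < 78364164096? YES
  n = 196: C(196, 6) = 72887293024; 72887293024 < 78364164096? YES
  n = 197: C(197, 6) = 75176946208; 75176946208 < 78364164096? YES
  n = 198: C(198, 6) = 77526225777; 77526225777 < 78364164096? YES
  n = 199: C(199, 6) = 79936367511; 79936367511 < 78364164096? NO
  n = 200: C(200, 6) = 82408626300; 82408626300 < 78364164096? NO
The largest n with C(n, 6) < 78364164096 is n = 198 (where E[X] = 25842075259/26121388032 ≈ 0.989307). Hence R_6(6) > 198, i.e. R_6(6) ≥ 199.

Largest n = 198; hence R_6(6) > 198.


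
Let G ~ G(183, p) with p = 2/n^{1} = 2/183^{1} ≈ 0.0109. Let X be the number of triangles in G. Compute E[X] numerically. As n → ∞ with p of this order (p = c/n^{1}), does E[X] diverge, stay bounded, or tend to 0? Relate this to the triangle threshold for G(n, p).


Number of potential triangles: C(183, 3) = 1004731.
Each occurs with probability p³ ≈ (0.0109)³ ≈ 1.30538e-06.
By linearity: E[X] = C(183, 3)·p³ ≈ 1004731 · 1.30538e-06 ≈ 1.312.
Here α = 1, so p = 2/n is exactly at the triangle threshold p ~ 1/n. Asymptotically E[X] → c³/6 = 2³/6 = 4/3 ≈ 1.333, a bounded constant. In this regime the triangle count is asymptotically Poisson(c³/6).

E[X] ≈ 1.312; in regime p = Θ(1/n^{1}) E[X] stays bounded (at the triangle threshold p ~ 1/n).


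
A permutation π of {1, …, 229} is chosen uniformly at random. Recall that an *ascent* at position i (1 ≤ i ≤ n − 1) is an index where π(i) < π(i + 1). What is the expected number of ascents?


Write X = Σ X_I over i = 1, …, 228, with X_I the indicator of one ascent.
There are 228 indicators.
For each fixed i, the pair (π(i), π(i+1)) is a uniformly random ordered pair of distinct values from {1, …, 229}; by symmetry P[π(i) < π(i+1)] = 1/2.
By linearity: E[X] = 228 · (1/2) = (229 − 1) · (1/2) = 114 ≈ 114.000.

E[X] = 114 = 114.000.


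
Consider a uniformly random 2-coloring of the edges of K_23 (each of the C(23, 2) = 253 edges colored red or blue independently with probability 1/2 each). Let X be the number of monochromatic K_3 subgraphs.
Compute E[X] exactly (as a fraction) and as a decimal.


Let X = Σ_S X_S over the C(23, 3) = 1771 subsets S of size 3, where X_S = 1 if the K_3 on S is monochromatic.
For a fixed S, the K_3 on S has C(3, 2) = 3 edges. P[all 3 edges red] = (1/2)^3, and likewise for blue, so P[monochromatic] = 2·(1/2)^3 = 2^{1 − 3} = 1/4.
Summing: E[X] = C(23, 3) · 2^{1 − 3} = 1771 · 1/4 = 1771/4.
Numerically: E[X] ≈ 442.750000.

E[X] = C(23,3)·2^(1−C(3,2)) = 1771/4 ≈ 442.750000.


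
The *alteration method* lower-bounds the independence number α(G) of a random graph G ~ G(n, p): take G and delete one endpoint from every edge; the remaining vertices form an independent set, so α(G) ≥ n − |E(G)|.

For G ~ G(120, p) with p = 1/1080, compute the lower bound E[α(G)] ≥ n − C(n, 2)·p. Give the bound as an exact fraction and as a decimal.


E[|E(G)|] = C(120, 2)·p = 7140 · (1/1080) = 119/18.
E[α(G)] ≥ n − E[|E(G)|] = 120 − 119/18 = 2041/18.
Numerically: ≈ 113.389.
(This is only a lower bound; the true E[α(G)] may be larger.)

E[α(G)] ≥ 2041/18 ≈ 113.389.


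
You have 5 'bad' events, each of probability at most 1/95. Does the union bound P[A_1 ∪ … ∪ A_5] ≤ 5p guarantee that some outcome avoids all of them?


Union bound: P[∪_{i=1}^{5} A_i] ≤ Σ_i P[A_i] ≤ 5·p = 5·(1/95) = 1/19.
Numerically: 1/19 ≈ 0.05263.
Is 1/19 < 1? YES.
Since P[∪ A_i] ≤ 1/19 < 1, the complement has P[∩ A_i^c] ≥ 1 − 1/19 = 18/19 > 0, so some outcome avoids every A_i.

5·p = 1/19 ≈ 0.05263; existence CERTIFIED by the union bound.


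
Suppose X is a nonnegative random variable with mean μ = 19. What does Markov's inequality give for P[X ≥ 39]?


μ = E[X] = 19, a = 39.
Markov: P[X ≥ 39] ≤ μ/a = (19)/39 = 19/39.
Numerically: ≈ 0.48718.
(Since a = 39 > μ = 19.00000, the bound 19/39 is < 1 and informative.)

P[X ≥ 39] ≤ 19/39 ≈ 0.48718.


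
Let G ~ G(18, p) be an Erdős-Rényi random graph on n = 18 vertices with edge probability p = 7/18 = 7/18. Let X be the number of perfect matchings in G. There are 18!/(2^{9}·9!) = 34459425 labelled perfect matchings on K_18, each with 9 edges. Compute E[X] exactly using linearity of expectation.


K_18 has 18!/(2^{9}·9!) = 34459425 labelled perfect matchings.
For each such perfect matching H, let X_H = 1 if all 9 edges of H are present in G. Then P[X_H = 1] = p^{9} = (7/18)^{9} = 40353607/198359290368.
Summing the indicators: E[X] = Σ_H E[X_H] = 34459425 · p^{9} = 34459425 · 40353607/198359290368 = 17167433257975/2448880128.
Numerically: E[X] ≈ 7010.32.

E[X] = 34459425 · (7/18)^{9} = 17167433257975/2448880128 ≈ 7010.32.


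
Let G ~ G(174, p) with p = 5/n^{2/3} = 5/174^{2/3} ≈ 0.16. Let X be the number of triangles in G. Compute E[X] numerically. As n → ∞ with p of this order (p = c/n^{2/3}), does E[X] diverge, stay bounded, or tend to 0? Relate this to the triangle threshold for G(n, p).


Number of potential triangles: C(174, 3) = 862924.
Each occurs with probability p³ ≈ (0.16)³ ≈ 4.12868e-03.
By linearity: E[X] = C(174, 3)·p³ ≈ 862924 · 4.12868e-03 ≈ 3562.739.
Since α = 2/3 < 1, p = c/n^{2/3} ≫ 1/n is above the triangle threshold p ~ 1/n. Asymptotically E[X] ~ (c³/6)·n^{3(1−α)} = (5³/6)·n^{1} → ∞; triangles are abundant w.h.p.

E[X] ≈ 3562.739; in regime p = Θ(1/n^{2/3}) E[X] diverges (above the triangle threshold p ~ 1/n).


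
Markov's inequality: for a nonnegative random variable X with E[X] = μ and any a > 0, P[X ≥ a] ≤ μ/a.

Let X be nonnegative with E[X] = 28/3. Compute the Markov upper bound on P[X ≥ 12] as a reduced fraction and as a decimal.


μ = E[X] = 28/3, a = 12.
Markov: P[X ≥ 12] ≤ μ/a = (28/3)/12 = 7/9.
Numerically: ≈ 0.77778.
(Since a = 12 > μ = 9.33333, the bound 7/9 is < 1 and informative.)

P[X ≥ 12] ≤ 7/9 ≈ 0.77778.


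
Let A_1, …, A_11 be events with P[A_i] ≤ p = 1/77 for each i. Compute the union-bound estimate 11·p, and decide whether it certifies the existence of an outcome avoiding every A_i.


Union bound: P[∪_{i=1}^{11} A_i] ≤ Σ_i P[A_i] ≤ 11·p = 11·(1/77) = 1/7.
Numerically: 1/7 ≈ 0.142857.
Is 1/7 < 1? YES.
Since P[∪ A_i] ≤ 1/7 < 1, the complement has P[∩ A_i^c] ≥ 1 − 1/7 = 6/7 > 0, so some outcome avoids every A_i.

11·p = 1/7 ≈ 0.142857; existence CERTIFIED by the union bound.


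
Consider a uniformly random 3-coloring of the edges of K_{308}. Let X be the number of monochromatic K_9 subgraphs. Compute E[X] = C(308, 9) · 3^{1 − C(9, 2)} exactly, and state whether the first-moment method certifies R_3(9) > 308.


E[X] = C(308, 9) · 3^{1 − 36} = 61088326838816200 · 3^{−35} = 61088326838816200/50031545098999707.
As a reduced fraction: E[X] = 61088326838816200/50031545098999707 ≈ 1.2209962.
Is E[X] < 1? NO.
Since E[X] ≥ 1, the first-moment bound is inconclusive at n = 308; it does NOT by itself certify R_3(9) > 308.

E[X] = 61088326838816200/50031545098999707 ≈ 1.2209962; E[X] ≥ 1; first-moment method inconclusive here.


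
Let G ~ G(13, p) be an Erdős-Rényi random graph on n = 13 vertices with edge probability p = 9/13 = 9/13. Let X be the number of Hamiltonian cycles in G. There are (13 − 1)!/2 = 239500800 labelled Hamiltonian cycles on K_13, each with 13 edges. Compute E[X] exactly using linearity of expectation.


K_13 has (13 − 1)!/2 = 239500800 labelled Hamiltonian cycles.
For each such Hamiltonian cycle H, let X_H = 1 if all 13 edges of H are present in G. Then P[X_H = 1] = p^{13} = (9/13)^{13} = 2541865828329/302875106592253.
By linearity: E[X] = Σ_H E[X_H] = 239500800 · p^{13} = 239500800 · 2541865828329/302875106592253 = 608778899377458163200/302875106592253.
Numerically: E[X] ≈ 2.01e+06.

E[X] = 239500800 · (9/13)^{13} = 608778899377458163200/302875106592253 ≈ 2.01e+06.


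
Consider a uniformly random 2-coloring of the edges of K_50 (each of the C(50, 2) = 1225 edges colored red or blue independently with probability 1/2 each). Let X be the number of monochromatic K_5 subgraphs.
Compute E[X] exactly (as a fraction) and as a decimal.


Let X = Σ_S X_S over the C(50, 5) = 2118760 subsets S of size 5, where X_S = 1 if the K_5 on S is monochromatic.
For a fixed S, the K_5 on S has C(5, 2) = 10 edges. P[all 10 edges red] = (1/2)^10, and likewise for blue, so P[monochromatic] = 2·(1/2)^10 = 2^{1 − 10} = 1/512.
By linearity of expectation: E[X] = C(50, 5) · 2^{1 − 10} = 2118760 · 1/512 = 264845/64.
Numerically: E[X] ≈ 4138.203125.

E[X] = C(50,5)·2^(1−C(5,2)) = 264845/64 ≈ 4138.203125.


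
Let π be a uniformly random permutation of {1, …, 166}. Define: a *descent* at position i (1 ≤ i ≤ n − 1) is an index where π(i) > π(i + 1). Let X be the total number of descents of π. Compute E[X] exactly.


Write X = Σ X_I over i = 1, …, 165, with X_I the indicator of one descent.
There are 165 indicators.
For each fixed i, the pair (π(i), π(i+1)) is a uniformly random ordered pair of distinct values from {1, …, 166}; by symmetry P[π(i) > π(i+1)] = 1/2.
By linearity: E[X] = 165 · (1/2) = (166 − 1) · (1/2) = 165/2 ≈ 82.50000.

E[X] = 165/2 = 82.50000.


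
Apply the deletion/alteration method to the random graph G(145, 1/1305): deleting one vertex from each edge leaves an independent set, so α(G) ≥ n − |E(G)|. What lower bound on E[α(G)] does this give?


E[|E(G)|] = C(145, 2)·p = 10440 · (1/1305) = 8.
E[α(G)] ≥ n − E[|E(G)|] = 145 − 8 = 137.
Numerically: ≈ 137.00000.
(This is only a lower bound; the true E[α(G)] may be larger.)

E[α(G)] ≥ 137 ≈ 137.00000.


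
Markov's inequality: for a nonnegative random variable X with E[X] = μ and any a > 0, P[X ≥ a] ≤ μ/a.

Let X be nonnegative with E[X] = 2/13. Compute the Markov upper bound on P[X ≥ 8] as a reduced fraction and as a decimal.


μ = E[X] = 2/13, a = 8.
Markov: P[X ≥ 8] ≤ μ/a = (2/13)/8 = 1/52.
Numerically: ≈ 0.01923.
(Since a = 8 > μ = 0.15385, the bound 1/52 is < 1 and informative.)

P[X ≥ 8] ≤ 1/52 ≈ 0.01923.


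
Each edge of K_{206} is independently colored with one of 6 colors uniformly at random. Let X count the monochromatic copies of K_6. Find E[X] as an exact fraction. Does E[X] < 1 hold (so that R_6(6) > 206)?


E[X] = C(206, 6) · 6^{1 − 15} = 98619368491 · 6^{−14} = 98619368491/78364164096.
As a reduced fraction: E[X] = 98619368491/78364164096 ≈ 1.258475.
Is E[X] < 1? NO.
Since E[X] ≥ 1, the first-moment bound is inconclusive at n = 206; it does NOT by itself certify R_6(6) > 206.

E[X] = 98619368491/78364164096 ≈ 1.258475; E[X] ≥ 1; first-moment method inconclusive here.


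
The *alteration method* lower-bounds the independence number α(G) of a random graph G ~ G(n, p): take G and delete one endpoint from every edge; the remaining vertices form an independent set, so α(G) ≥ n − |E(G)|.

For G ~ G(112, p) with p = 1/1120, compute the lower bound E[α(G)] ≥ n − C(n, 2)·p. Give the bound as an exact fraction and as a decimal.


E[|E(G)|] = C(112, 2)·p = 6216 · (1/1120) = 111/20.
E[α(G)] ≥ n − E[|E(G)|] = 112 − 111/20 = 2129/20.
Numerically: ≈ 106.450000.
(This is only a lower bound; the true E[α(G)] may be larger.)

E[α(G)] ≥ 2129/20 ≈ 106.450000.


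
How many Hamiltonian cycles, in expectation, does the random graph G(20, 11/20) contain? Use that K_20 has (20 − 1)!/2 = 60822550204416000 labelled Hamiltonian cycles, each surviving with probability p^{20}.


K_20 has (20 − 1)!/2 = 60822550204416000 labelled Hamiltonian cycles.
For each such Hamiltonian cycle H, let X_H = 1 if all 20 edges of H are present in G. Then P[X_H = 1] = p^{20} = (11/20)^{20} = 672749994932560009201/104857600000000000000000000.
Summing the indicators: E[X] = Σ_H E[X_H] = 60822550204416000 · p^{20} = 60822550204416000 · 672749994932560009201/104857600000000000000000000 = 9989836509230039246035759128621/25600000000000000000.
Numerically: E[X] ≈ 3.902e+11.

E[X] = 60822550204416000 · (11/20)^{20} = 9989836509230039246035759128621/25600000000000000000 ≈ 3.902e+11.


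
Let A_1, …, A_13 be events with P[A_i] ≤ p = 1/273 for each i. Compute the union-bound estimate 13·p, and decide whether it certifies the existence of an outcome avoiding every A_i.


Union bound: P[∪_{i=1}^{13} A_i] ≤ Σ_i P[A_i] ≤ 13·p = 13·(1/273) = 1/21.
Numerically: 1/21 ≈ 0.0476.
Is 1/21 < 1? YES.
Since P[∪ A_i] ≤ 1/21 < 1, the complement has P[∩ A_i^c] ≥ 1 − 1/21 = 20/21 > 0, so some outcome avoids every A_i.

13·p = 1/21 ≈ 0.0476; existence CERTIFIED by the union bound.


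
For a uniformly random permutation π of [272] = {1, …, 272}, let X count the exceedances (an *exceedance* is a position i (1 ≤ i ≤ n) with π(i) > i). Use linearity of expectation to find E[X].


Write X = Σ_{i=1}^{272} X_i, where X_i = 1_{π(i) > i}.
For each fixed i, π(i) is uniform over {1, …, 272} (marginal of a uniform permutation), so P[π(i) > i] = (n − i)/n. Summing: Σ_{i=1}^{272} (n − i)/n = (0 + 1 + … + 271)/272 = 272(272 − 1)/(2·272) = (272 − 1)/2.
Hence E[X] = Σ_{i=1}^{272} (272 − i)/272 = 271/2 ≈ 135.500000.

E[X] = 271/2 = 135.500000.


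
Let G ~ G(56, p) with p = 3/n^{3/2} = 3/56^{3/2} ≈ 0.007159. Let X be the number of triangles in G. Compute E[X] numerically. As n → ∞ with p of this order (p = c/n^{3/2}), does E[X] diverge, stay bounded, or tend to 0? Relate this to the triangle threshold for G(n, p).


Number of potential triangles: C(56, 3) = 27720.
Each occurs with probability p³ ≈ (0.007159)³ ≈ 3.668746e-07.
By linearity: E[X] = C(56, 3)·p³ ≈ 27720 · 3.668746e-07 ≈ 0.0102.
Since α = 3/2 > 1, p = c/n^{3/2} = o(1/n) is below the triangle threshold p ~ 1/n. Asymptotically E[X] ~ (c³/6)·n^{3(1−α)} = (3³/6)·n^{-1.5} → 0, so by Markov's inequality G has no triangles w.h.p.

E[X] ≈ 0.0102; in regime p = Θ(1/n^{3/2}) E[X] tends to 0 (below the triangle threshold p ~ 1/n).


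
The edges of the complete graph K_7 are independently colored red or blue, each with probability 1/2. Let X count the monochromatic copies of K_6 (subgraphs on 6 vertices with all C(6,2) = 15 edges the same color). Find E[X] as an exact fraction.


Let X = Σ_S X_S over the C(7, 6) = 7 subsets S of size 6, where X_S = 1 if the K_6 on S is monochromatic.
For a fixed S, the K_6 on S has C(6, 2) = 15 edges. P[all 15 edges red] = (1/2)^15, and likewise for blue, so P[monochromatic] = 2·(1/2)^15 = 2^{1 − 15} = 1/16384.
By linearity: E[X] = C(7, 6) · 2^{1 − 15} = 7 · 1/16384 = 7/16384.
Numerically: E[X] ≈ 0.00043.

E[X] = C(7,6)·2^(1−C(6,2)) = 7/16384 ≈ 0.00043.


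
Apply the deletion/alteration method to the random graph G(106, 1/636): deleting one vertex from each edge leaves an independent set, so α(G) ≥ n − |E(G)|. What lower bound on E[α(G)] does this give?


E[|E(G)|] = C(106, 2)·p = 5565 · (1/636) = 35/4.
E[α(G)] ≥ n − E[|E(G)|] = 106 − 35/4 = 389/4.
Numerically: ≈ 97.250000.
(This is only a lower bound; the true E[α(G)] may be larger.)

E[α(G)] ≥ 389/4 ≈ 97.250000.


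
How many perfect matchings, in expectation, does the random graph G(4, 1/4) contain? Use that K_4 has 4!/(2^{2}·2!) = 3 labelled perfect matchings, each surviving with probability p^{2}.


K_4 has 4!/(2^{2}·2!) = 3 labelled perfect matchings.
For each such perfect matching H, let X_H = 1 if all 2 edges of H are present in G. Then P[X_H = 1] = p^{2} = (1/4)^{2} = 1/16.
By linearity: E[X] = Σ_H E[X_H] = 3 · p^{2} = 3 · 1/16 = 3/16.
Numerically: E[X] ≈ 0.1875.

E[X] = 3 · (1/4)^{2} = 3/16 ≈ 0.1875.


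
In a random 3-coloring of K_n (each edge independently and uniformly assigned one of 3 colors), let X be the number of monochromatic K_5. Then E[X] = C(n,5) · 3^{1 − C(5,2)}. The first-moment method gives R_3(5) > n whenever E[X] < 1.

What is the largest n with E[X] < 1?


We need C(n, 5) · 3^{1 − 10} < 1, i.e. C(n, 5) < 3^{10 − 1} = 19683.
Check values of n near the boundary:
  n = 16: C(16, 5) = 4368; 4368 < 19683? YES
  n = 17: C(17, 5) = 6188; 6188 < 19683? YES
  n = 18: C(18, 5) = 8568; 8568 < 19683? YES
  n = 19: C(19, 5) = 11628; 11628 < 19683? YES
  n = 20: C(20, 5) = 15504; 15504 < 19683? YES
  n = 21: C(21, 5) = 20349; 20349 < 19683? NO
  n = 22: C(22, 5) = 26334; 26334 < 19683? NO
  n = 23: C(23, 5) = 33649; 33649 < 19683? NO
The largest n with C(n, 5) < 19683 is n = 20 (where E[X] = 5168/6561 ≈ 0.787685). Hence R_3(5) > 20, i.e. R_3(5) ≥ 21.

Largest n = 20; hence R_3(5) > 20.
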